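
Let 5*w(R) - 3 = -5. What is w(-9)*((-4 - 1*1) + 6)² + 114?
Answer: 568/5 ≈ 113.60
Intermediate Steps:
w(R) = -⅖ (w(R) = ⅗ + (⅕)*(-5) = ⅗ - 1 = -⅖)
w(-9)*((-4 - 1*1) + 6)² + 114 = -2*((-4 - 1*1) + 6)²/5 + 114 = -2*((-4 - 1) + 6)²/5 + 114 = -2*(-5 + 6)²/5 + 114 = -⅖*1² + 114 = -⅖*1 + 114 = -⅖ + 114 = 568/5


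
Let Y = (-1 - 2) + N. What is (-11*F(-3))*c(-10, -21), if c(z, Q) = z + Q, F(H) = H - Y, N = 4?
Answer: -1364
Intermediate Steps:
Y = 1 (Y = (-1 - 2) + 4 = -3 + 4 = 1)
F(H) = -1 + H (F(H) = H - 1*1 = H - 1 = -1 + H)
c(z, Q) = Q + z
(-11*F(-3))*c(-10, -21) = (-11*(-1 - 3))*(-21 - 10) = -11*(-4)*(-31) = 44*(-31) = -1364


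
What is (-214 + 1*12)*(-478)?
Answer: 96556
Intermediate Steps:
(-214 + 1*12)*(-478) = (-214 + 12)*(-478) = -202*(-478) = 96556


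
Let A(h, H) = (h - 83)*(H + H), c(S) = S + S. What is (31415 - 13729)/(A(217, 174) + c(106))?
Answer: 37/98 ≈ 0.37755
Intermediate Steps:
c(S) = 2*S
A(h, H) = 2*H*(-83 + h) (A(h, H) = (-83 + h)*(2*H) = 2*H*(-83 + h))
(31415 - 13729)/(A(217, 174) + c(106)) = (31415 - 13729)/(2*174*(-83 + 217) + 2*106) = 17686/(2*174*134 + 212) = 17686/(46632 + 212) = 17686/46844 = 17686*(1/46844) = 37/98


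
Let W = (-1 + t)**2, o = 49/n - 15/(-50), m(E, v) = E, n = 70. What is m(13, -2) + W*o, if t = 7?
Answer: 49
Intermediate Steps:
o = 1 (o = 49/70 - 15/(-50) = 49*(1/70) - 15*(-1/50) = 7/10 + 3/10 = 1)
W = 36 (W = (-1 + 7)**2 = 6**2 = 36)
m(13, -2) + W*o = 13 + 36*1 = 13 + 36 = 49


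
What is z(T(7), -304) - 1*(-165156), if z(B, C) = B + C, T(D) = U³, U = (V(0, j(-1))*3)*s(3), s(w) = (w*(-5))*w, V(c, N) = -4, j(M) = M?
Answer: 157628852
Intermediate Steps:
s(w) = -5*w² (s(w) = (-5*w)*w = -5*w²)
U = 540 (U = (-4*3)*(-5*3²) = -(-60)*9 = -12*(-45) = 540)
T(D) = 157464000 (T(D) = 540³ = 157464000)
z(T(7), -304) - 1*(-165156) = (157464000 - 304) - 1*(-165156) = 157463696 + 165156 = 157628852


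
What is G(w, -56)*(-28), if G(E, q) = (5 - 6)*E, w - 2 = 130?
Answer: 3696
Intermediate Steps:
w = 132 (w = 2 + 130 = 132)
G(E, q) = -E
G(w, -56)*(-28) = -1*132*(-28) = -132*(-28) = 3696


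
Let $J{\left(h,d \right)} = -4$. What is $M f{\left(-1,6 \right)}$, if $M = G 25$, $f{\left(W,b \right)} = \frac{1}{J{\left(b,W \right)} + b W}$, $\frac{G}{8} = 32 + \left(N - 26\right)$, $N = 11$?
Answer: $-340$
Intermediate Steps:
$G = 136$ ($G = 8 \left(32 + \left(11 - 26\right)\right) = 8 \left(32 - 15\right) = 8 \cdot 17 = 136$)
$f{\left(W,b \right)} = \frac{1}{-4 + W b}$ ($f{\left(W,b \right)} = \frac{1}{-4 + b W} = \frac{1}{-4 + W b}$)
$M = 3400$ ($M = 136 \cdot 25 = 3400$)
$M f{\left(-1,6 \right)} = \frac{3400}{-4 - 6} = \frac{3400}{-10} = 3400 \left(- \frac{1}{10}\right) = -340$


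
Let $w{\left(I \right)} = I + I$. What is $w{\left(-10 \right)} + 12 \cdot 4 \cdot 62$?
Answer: $2956$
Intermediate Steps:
$w{\left(I \right)} = 2 I$
$w{\left(-10 \right)} + 12 \cdot 4 \cdot 62 = 2 \left(-10\right) + 12 \cdot 4 \cdot 62 = -20 + 48 \cdot 62 = -20 + 2976 = 2956$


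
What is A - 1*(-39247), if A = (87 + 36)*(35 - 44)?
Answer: 38140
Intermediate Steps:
A = -1107 (A = 123*(-9) = -1107)
A - 1*(-39247) = -1107 - 1*(-39247) = -1107 + 39247 = 38140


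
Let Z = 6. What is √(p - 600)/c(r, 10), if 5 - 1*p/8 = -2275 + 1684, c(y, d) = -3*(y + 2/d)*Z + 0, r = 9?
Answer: -5*√1042/414 ≈ -0.38986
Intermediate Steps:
c(y, d) = -36/d - 18*y (c(y, d) = -3*(y + 2/d)*6 + 0 = -3*(6*y + 12/d) + 0 = (-36/d - 18*y) + 0 = -36/d - 18*y)
p = 4768 (p = 40 - 8*(-2275 + 1684) = 40 - 8*(-591) = 40 + 4728 = 4768)
√(p - 600)/c(r, 10) = √(4768 - 600)/(-36/10 - 18*9) = √4168/(-36*⅒ - 162) = (2*√1042)/(-18/5 - 162) = (2*√1042)/(-828/5) = (2*√1042)*(-5/828) = -5*√1042/414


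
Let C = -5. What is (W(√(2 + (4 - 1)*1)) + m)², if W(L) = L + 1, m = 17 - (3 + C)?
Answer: (20 + √5)² ≈ 494.44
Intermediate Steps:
m = 19 (m = 17 - (3 - 5) = 17 - 1*(-2) = 17 + 2 = 19)
W(L) = 1 + L
(W(√(2 + (4 - 1)*1)) + m)² = ((1 + √(2 + (4 - 1)*1)) + 19)² = ((1 + √(2 + 3*1)) + 19)² = ((1 + √(2 + 3)) + 19)² = ((1 + √5) + 19)² = (20 + √5)²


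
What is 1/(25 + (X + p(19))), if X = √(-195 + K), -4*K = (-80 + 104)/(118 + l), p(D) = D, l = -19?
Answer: 1452/70325 - I*√212421/70325 ≈ 0.020647 - 0.0065537*I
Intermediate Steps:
K = -2/33 (K = -(-80 + 104)/(4*(118 - 19)) = -6/99 = -¼*8/33 = -2/33 ≈ -0.060606)
X = I*√212421/33 (X = √(-195 - 2/33) = √(-6437/33) = I*√212421/33 ≈ 13.966*I)
1/(25 + (X + p(19))) = 1/(25 + (I*√212421/33 + 19)) = 1/(25 + (19 + I*√212421/33)) = 1/(44 + I*√212421/33)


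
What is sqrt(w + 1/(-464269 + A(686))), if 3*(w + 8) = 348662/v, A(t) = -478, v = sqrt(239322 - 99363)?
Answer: sqrt(-3760819119122597776971 + 1171105790831514172858*sqrt(15551))/21681841791 ≈ 17.397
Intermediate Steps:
v = 3*sqrt(15551) (v = sqrt(139959) = 3*sqrt(15551) ≈ 374.11)
w = -8 + 348662*sqrt(15551)/139959 (w = -8 + (348662/((3*sqrt(15551))))/3 = -8 + (348662*(sqrt(15551)/46653))/3 = -8 + (348662*sqrt(15551)/46653)/3 = -8 + 348662*sqrt(15551)/139959 ≈ 302.66)
sqrt(w + 1/(-464269 + A(686))) = sqrt((-8 + 348662*sqrt(15551)/139959) + 1/(-464269 - 478)) = sqrt((-8 + 348662*sqrt(15551)/139959) + 1/(-464747)) = sqrt((-8 + 348662*sqrt(15551)/139959) - 1/464747) = sqrt(-3717977/464747 + 348662*sqrt(15551)/139959)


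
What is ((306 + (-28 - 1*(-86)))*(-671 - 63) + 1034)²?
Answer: 70831564164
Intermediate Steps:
((306 + (-28 - 1*(-86)))*(-671 - 63) + 1034)² = ((306 + (-28 + 86))*(-734) + 1034)² = ((306 + 58)*(-734) + 1034)² = (364*(-734) + 1034)² = (-267176 + 1034)² = (-266142)² = 70831564164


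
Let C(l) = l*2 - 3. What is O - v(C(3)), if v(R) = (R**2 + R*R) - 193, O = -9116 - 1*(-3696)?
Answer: -5245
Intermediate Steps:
O = -5420 (O = -9116 + 3696 = -5420)
C(l) = -3 + 2*l (C(l) = 2*l - 3 = -3 + 2*l)
v(R) = -193 + 2*R**2 (v(R) = (R**2 + R**2) - 193 = 2*R**2 - 193 = -193 + 2*R**2)
O - v(C(3)) = -5420 - (-193 + 2*(-3 + 2*3)**2) = -5420 - (-193 + 2*(-3 + 6)**2) = -5420 - (-193 + 2*3**2) = -5420 - (-193 + 2*9) = -5420 - (-193 + 18) = -5420 - 1*(-175) = -5420 + 175 = -5245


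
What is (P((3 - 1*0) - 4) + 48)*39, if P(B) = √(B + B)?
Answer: 1872 + 39*I*√2 ≈ 1872.0 + 55.154*I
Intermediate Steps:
P(B) = √2*√B (P(B) = √(2*B) = √2*√B)
(P((3 - 1*0) - 4) + 48)*39 = (√2*√((3 - 1*0) - 4) + 48)*39 = (√2*√((3 + 0) - 4) + 48)*39 = (√2*√(3 - 4) + 48)*39 = (√2*√(-1) + 48)*39 = (√2*I + 48)*39 = (I*√2 + 48)*39 = (48 + I*√2)*39 = 1872 + 39*I*√2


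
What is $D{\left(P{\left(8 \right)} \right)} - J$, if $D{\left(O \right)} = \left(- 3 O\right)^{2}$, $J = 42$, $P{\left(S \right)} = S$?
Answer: $534$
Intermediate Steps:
$D{\left(O \right)} = 9 O^{2}$
$D{\left(P{\left(8 \right)} \right)} - J = 9 \cdot 8^{2} - 42 = 9 \cdot 64 - 42 = 576 - 42 = 534$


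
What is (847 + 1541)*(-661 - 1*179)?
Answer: -2005920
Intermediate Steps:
(847 + 1541)*(-661 - 1*179) = 2388*(-661 - 179) = 2388*(-840) = -2005920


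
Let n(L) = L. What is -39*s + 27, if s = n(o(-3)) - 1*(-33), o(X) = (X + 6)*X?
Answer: -909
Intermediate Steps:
o(X) = X*(6 + X) (o(X) = (6 + X)*X = X*(6 + X))
s = 24 (s = -3*(6 - 3) - 1*(-33) = -3*3 + 33 = -9 + 33 = 24)
-39*s + 27 = -39*24 + 27 = -936 + 27 = -909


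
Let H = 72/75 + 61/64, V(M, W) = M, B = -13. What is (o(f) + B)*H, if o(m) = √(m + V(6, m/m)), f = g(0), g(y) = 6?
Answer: -39793/1600 + 3061*√3/800 ≈ -18.243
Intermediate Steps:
f = 6
o(m) = √(6 + m) (o(m) = √(m + 6) = √(6 + m))
H = 3061/1600 (H = 72*(1/75) + 61*(1/64) = 24/25 + 61/64 = 3061/1600 ≈ 1.9131)
(o(f) + B)*H = (√(6 + 6) - 13)*(3061/1600) = (√12 - 13)*(3061/1600) = (2*√3 - 13)*(3061/1600) = (-13 + 2*√3)*(3061/1600) = -39793/1600 + 3061*√3/800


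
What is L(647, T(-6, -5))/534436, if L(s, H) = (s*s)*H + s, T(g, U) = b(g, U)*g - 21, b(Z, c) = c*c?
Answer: -17895373/133609 ≈ -133.94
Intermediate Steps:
b(Z, c) = c**2
T(g, U) = -21 + g*U**2 (T(g, U) = U**2*g - 21 = g*U**2 - 21 = -21 + g*U**2)
L(s, H) = s + H*s**2 (L(s, H) = s**2*H + s = H*s**2 + s = s + H*s**2)
L(647, T(-6, -5))/534436 = (647*(1 + (-21 - 6*(-5)**2)*647))/534436 = (647*(1 + (-21 - 6*25)*647))*(1/534436) = (647*(1 + (-21 - 150)*647))*(1/534436) = (647*(1 - 171*647))*(1/534436) = (647*(1 - 110637))*(1/534436) = (647*(-110636))*(1/534436) = -71581492*1/534436 = -17895373/133609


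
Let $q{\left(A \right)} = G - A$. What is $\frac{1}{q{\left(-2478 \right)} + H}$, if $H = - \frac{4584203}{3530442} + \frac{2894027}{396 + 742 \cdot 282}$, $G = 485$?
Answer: $\frac{41117881160}{122346513107803} \approx 0.00033608$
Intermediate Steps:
$H = \frac{514231230723}{41117881160}$ ($H = \left(-4584203\right) \frac{1}{3530442} + \frac{2894027}{396 + 209244} = - \frac{4584203}{3530442} + \frac{2894027}{209640} = \frac{514231230723}{41117881160} \approx 12.506$)
$q{\left(A \right)} = 485 - A$
$\frac{1}{q{\left(-2478 \right)} + H} = \frac{1}{\left(485 - -2478\right) + \frac{514231230723}{41117881160}} = \frac{1}{\left(485 + 2478\right) + \frac{514231230723}{41117881160}} = \frac{1}{2963 + \frac{514231230723}{41117881160}} = \frac{1}{\frac{122346513107803}{41117881160}} = \frac{41117881160}{122346513107803}$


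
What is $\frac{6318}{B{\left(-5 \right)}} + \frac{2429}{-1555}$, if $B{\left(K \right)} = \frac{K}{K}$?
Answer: $\frac{9822061}{1555} \approx 6316.4$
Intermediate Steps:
$B{\left(K \right)} = 1$
$\frac{6318}{B{\left(-5 \right)}} + \frac{2429}{-1555} = \frac{6318}{1} + \frac{2429}{-1555} = 6318 \cdot 1 + 2429 \left(- \frac{1}{1555}\right) = 6318 - \frac{2429}{1555} = \frac{9822061}{1555}$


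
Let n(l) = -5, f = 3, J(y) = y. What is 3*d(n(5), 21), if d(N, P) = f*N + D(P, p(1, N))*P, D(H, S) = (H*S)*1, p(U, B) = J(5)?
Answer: 6570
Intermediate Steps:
p(U, B) = 5
D(H, S) = H*S
d(N, P) = 3*N + 5*P**2 (d(N, P) = 3*N + (P*5)*P = 3*N + (5*P)*P = 3*N + 5*P**2)
3*d(n(5), 21) = 3*(3*(-5) + 5*21**2) = 3*(-15 + 5*441) = 3*(-15 + 2205) = 3*2190 = 6570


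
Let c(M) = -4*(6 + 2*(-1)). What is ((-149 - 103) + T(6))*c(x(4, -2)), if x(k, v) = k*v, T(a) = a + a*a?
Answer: 3360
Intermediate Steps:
T(a) = a + a²
c(M) = -16 (c(M) = -4*(6 - 2) = -4*4 = -16)
((-149 - 103) + T(6))*c(x(4, -2)) = ((-149 - 103) + 6*(1 + 6))*(-16) = (-252 + 6*7)*(-16) = (-252 + 42)*(-16) = -210*(-16) = 3360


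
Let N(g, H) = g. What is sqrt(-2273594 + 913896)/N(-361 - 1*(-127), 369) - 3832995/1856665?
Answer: -766599/371333 - I*sqrt(1359698)/234 ≈ -2.0645 - 4.9832*I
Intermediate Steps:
sqrt(-2273594 + 913896)/N(-361 - 1*(-127), 369) - 3832995/1856665 = sqrt(-2273594 + 913896)/(-361 - 1*(-127)) - 3832995/1856665 = sqrt(-1359698)/(-361 + 127) - 3832995*1/1856665 = (I*sqrt(1359698))/(-234) - 766599/371333 = (I*sqrt(1359698))*(-1/234) - 766599/371333 = -I*sqrt(1359698)/234 - 766599/371333 = -766599/371333 - I*sqrt(1359698)/234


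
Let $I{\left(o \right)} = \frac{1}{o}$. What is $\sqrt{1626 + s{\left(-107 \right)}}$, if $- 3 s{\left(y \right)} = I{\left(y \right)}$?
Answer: $\frac{\sqrt{167544987}}{321} \approx 40.324$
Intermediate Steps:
$s{\left(y \right)} = - \frac{1}{3 y}$
$\sqrt{1626 + s{\left(-107 \right)}} = \sqrt{1626 - \frac{1}{3 \left(-107\right)}} = \sqrt{1626 - - \frac{1}{321}} = \sqrt{1626 + \frac{1}{321}} = \sqrt{\frac{521947}{321}} = \frac{\sqrt{167544987}}{321}$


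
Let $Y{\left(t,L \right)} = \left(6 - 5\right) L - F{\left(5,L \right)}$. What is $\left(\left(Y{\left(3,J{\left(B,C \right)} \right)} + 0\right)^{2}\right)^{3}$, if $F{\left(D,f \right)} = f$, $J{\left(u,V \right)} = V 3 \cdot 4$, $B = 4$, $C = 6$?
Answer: $0$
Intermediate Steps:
$J{\left(u,V \right)} = 12 V$ ($J{\left(u,V \right)} = 3 V 4 = 12 V$)
$Y{\left(t,L \right)} = 0$ ($Y{\left(t,L \right)} = \left(6 - 5\right) L - L = 1 L - L = L - L = 0$)
$\left(\left(Y{\left(3,J{\left(B,C \right)} \right)} + 0\right)^{2}\right)^{3} = \left(\left(0 + 0\right)^{2}\right)^{3} = \left(0^{2}\right)^{3} = 0^{3} = 0$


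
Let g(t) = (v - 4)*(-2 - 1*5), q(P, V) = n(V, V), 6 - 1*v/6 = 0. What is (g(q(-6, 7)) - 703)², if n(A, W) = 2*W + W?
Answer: 859329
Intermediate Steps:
n(A, W) = 3*W
v = 36 (v = 36 - 6*0 = 36 + 0 = 36)
q(P, V) = 3*V
g(t) = -224 (g(t) = (36 - 4)*(-2 - 1*5) = 32*(-2 - 5) = 32*(-7) = -224)
(g(q(-6, 7)) - 703)² = (-224 - 703)² = (-927)² = 859329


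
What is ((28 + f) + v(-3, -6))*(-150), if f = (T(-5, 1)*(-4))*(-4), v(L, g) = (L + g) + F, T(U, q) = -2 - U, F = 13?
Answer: -12000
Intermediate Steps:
v(L, g) = 13 + L + g (v(L, g) = (L + g) + 13 = 13 + L + g)
f = 48 (f = ((-2 - 1*(-5))*(-4))*(-4) = ((-2 + 5)*(-4))*(-4) = (3*(-4))*(-4) = -12*(-4) = 48)
((28 + f) + v(-3, -6))*(-150) = ((28 + 48) + (13 - 3 - 6))*(-150) = (76 + 4)*(-150) = 80*(-150) = -12000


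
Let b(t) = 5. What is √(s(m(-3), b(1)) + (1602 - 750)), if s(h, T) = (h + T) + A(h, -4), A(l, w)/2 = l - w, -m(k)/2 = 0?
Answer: √865 ≈ 29.411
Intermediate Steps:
m(k) = 0 (m(k) = -2*0 = 0)
A(l, w) = -2*w + 2*l (A(l, w) = 2*(l - w) = -2*w + 2*l)
s(h, T) = 8 + T + 3*h (s(h, T) = (h + T) + (-2*(-4) + 2*h) = (T + h) + (8 + 2*h) = 8 + T + 3*h)
√(s(m(-3), b(1)) + (1602 - 750)) = √((8 + 5 + 3*0) + (1602 - 750)) = √((8 + 5 + 0) + 852) = √(13 + 852) = √865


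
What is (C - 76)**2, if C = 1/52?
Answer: 15610401/2704 ≈ 5773.1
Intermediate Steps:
C = 1/52 ≈ 0.019231
(C - 76)**2 = (1/52 - 76)**2 = (-3951/52)**2 = 15610401/2704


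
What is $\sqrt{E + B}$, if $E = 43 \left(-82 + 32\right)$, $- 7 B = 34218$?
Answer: $\frac{2 i \sqrt{86219}}{7} \approx 83.895 i$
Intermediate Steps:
$B = - \frac{34218}{7}$ ($B = \left(- \frac{1}{7}\right) 34218 = - \frac{34218}{7} \approx -4888.3$)
$E = -2150$ ($E = 43 \left(-50\right) = -2150$)
$\sqrt{E + B} = \sqrt{-2150 - \frac{34218}{7}} = \sqrt{- \frac{49268}{7}} = \frac{2 i \sqrt{86219}}{7}$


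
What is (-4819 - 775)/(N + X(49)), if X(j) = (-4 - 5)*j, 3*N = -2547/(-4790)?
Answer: 26795260/2111541 ≈ 12.690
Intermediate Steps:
N = 849/4790 (N = (-2547/(-4790))/3 = (-2547*(-1/4790))/3 = (⅓)*(2547/4790) = 849/4790 ≈ 0.17724)
X(j) = -9*j
(-4819 - 775)/(N + X(49)) = (-4819 - 775)/(849/4790 - 9*49) = -5594/(849/4790 - 441) = -5594/(-2111541/4790) = -5594*(-4790/2111541) = 26795260/2111541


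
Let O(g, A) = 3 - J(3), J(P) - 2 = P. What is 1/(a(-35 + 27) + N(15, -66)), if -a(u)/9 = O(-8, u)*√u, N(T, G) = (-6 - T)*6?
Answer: -7/1026 - I*√2/513 ≈ -0.0068226 - 0.0027568*I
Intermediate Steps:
J(P) = 2 + P
O(g, A) = -2 (O(g, A) = 3 - (2 + 3) = 3 - 1*5 = 3 - 5 = -2)
N(T, G) = -36 - 6*T
a(u) = 18*√u (a(u) = -(-18)*√u = 18*√u)
1/(a(-35 + 27) + N(15, -66)) = 1/(18*√(-35 + 27) + (-36 - 6*15)) = 1/(18*√(-8) + (-36 - 90)) = 1/(18*(2*I*√2) - 126) = 1/(36*I*√2 - 126) = 1/(-126 + 36*I*√2)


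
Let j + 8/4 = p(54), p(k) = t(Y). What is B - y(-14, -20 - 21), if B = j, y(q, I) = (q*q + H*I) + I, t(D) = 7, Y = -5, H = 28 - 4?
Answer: 834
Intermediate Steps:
H = 24
p(k) = 7
j = 5 (j = -2 + 7 = 5)
y(q, I) = q² + 25*I (y(q, I) = (q*q + 24*I) + I = (q² + 24*I) + I = q² + 25*I)
B = 5
B - y(-14, -20 - 21) = 5 - ((-14)² + 25*(-20 - 21)) = 5 - (196 + 25*(-41)) = 5 - (196 - 1025) = 5 - 1*(-829) = 5 + 829 = 834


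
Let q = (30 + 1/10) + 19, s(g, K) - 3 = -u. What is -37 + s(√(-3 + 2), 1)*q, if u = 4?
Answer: -861/10 ≈ -86.100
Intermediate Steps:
s(g, K) = -1 (s(g, K) = 3 - 1*4 = 3 - 4 = -1)
q = 491/10 (q = (30 + ⅒) + 19 = 301/10 + 19 = 491/10 ≈ 49.100)
-37 + s(√(-3 + 2), 1)*q = -37 - 1*491/10 = -37 - 491/10 = -861/10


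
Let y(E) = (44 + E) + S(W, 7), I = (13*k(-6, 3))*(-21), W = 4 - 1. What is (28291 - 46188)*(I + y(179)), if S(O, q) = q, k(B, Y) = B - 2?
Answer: -43203358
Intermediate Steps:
W = 3
k(B, Y) = -2 + B
I = 2184 (I = (13*(-2 - 6))*(-21) = (13*(-8))*(-21) = -104*(-21) = 2184)
y(E) = 51 + E (y(E) = (44 + E) + 7 = 51 + E)
(28291 - 46188)*(I + y(179)) = (28291 - 46188)*(2184 + (51 + 179)) = -17897*(2184 + 230) = -17897*2414 = -43203358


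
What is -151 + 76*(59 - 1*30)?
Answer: 2053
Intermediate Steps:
-151 + 76*(59 - 1*30) = -151 + 76*(59 - 30) = -151 + 76*29 = -151 + 2204 = 2053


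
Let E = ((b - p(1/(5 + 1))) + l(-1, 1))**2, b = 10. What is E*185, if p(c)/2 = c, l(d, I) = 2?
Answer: 226625/9 ≈ 25181.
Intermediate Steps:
p(c) = 2*c
E = 1225/9 (E = ((10 - 2/(5 + 1)) + 2)**2 = ((10 - 2/6) + 2)**2 = ((10 - 1*1/3) + 2)**2 = ((10 - 1/3) + 2)**2 = (29/3 + 2)**2 = (35/3)**2 = 1225/9 ≈ 136.11)
E*185 = (1225/9)*185 = 226625/9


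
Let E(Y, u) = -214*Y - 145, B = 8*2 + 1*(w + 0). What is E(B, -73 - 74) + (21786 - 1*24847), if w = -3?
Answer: -5988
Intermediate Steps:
B = 13 (B = 8*2 + 1*(-3 + 0) = 16 + 1*(-3) = 16 - 3 = 13)
E(Y, u) = -145 - 214*Y
E(B, -73 - 74) + (21786 - 1*24847) = (-145 - 214*13) + (21786 - 1*24847) = (-145 - 2782) + (21786 - 24847) = -2927 - 3061 = -5988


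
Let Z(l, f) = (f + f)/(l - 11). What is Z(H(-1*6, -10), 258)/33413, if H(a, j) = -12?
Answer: -516/768499 ≈ -0.00067144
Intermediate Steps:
Z(l, f) = 2*f/(-11 + l) (Z(l, f) = (2*f)/(-11 + l) = 2*f/(-11 + l))
Z(H(-1*6, -10), 258)/33413 = (2*258/(-11 - 12))/33413 = (2*258/(-23))*(1/33413) = (2*258*(-1/23))*(1/33413) = -516/23*1/33413 = -516/768499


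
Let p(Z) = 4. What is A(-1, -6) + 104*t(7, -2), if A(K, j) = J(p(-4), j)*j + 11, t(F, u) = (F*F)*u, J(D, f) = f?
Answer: -10145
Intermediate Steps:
t(F, u) = u*F² (t(F, u) = F²*u = u*F²)
A(K, j) = 11 + j² (A(K, j) = j*j + 11 = j² + 11 = 11 + j²)
A(-1, -6) + 104*t(7, -2) = (11 + (-6)²) + 104*(-2*7²) = (11 + 36) + 104*(-2*49) = 47 + 104*(-98) = 47 - 10192 = -10145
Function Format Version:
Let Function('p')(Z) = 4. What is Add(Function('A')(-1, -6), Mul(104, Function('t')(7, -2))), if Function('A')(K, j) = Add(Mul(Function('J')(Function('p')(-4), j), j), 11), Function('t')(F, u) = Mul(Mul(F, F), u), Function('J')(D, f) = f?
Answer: -10145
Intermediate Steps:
Function('t')(F, u) = Mul(u, Pow(F, 2)) (Function('t')(F, u) = Mul(Pow(F, 2), u) = Mul(u, Pow(F, 2)))
Function('A')(K, j) = Add(11, Pow(j, 2)) (Function('A')(K, j) = Add(Mul(j, j), 11) = Add(Pow(j, 2), 11) = Add(11, Pow(j, 2)))
Add(Function('A')(-1, -6), Mul(104, Function('t')(7, -2))) = Add(Add(11, Pow(-6, 2)), Mul(104, Mul(-2, Pow(7, 2)))) = Add(Add(11, 36), Mul(104, Mul(-2, 49))) = Add(47, Mul(104, -98)) = Add(47, -10192) = -10145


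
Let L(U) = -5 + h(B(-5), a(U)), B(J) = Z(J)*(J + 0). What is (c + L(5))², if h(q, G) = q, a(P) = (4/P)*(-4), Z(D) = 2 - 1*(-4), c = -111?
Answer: 21316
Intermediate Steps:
Z(D) = 6 (Z(D) = 2 + 4 = 6)
a(P) = -16/P
B(J) = 6*J (B(J) = 6*(J + 0) = 6*J)
L(U) = -35 (L(U) = -5 + 6*(-5) = -5 - 30 = -35)
(c + L(5))² = (-111 - 35)² = (-146)² = 21316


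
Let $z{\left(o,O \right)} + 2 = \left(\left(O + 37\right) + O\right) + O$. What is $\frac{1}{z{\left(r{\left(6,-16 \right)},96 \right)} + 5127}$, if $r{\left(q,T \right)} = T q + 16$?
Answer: $\frac{1}{5450} \approx 0.00018349$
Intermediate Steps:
$r{\left(q,T \right)} = 16 + T q$
$z{\left(o,O \right)} = 35 + 3 O$ ($z{\left(o,O \right)} = -2 + \left(\left(\left(O + 37\right) + O\right) + O\right) = -2 + \left(\left(\left(37 + O\right) + O\right) + O\right) = -2 + \left(\left(37 + 2 O\right) + O\right) = -2 + \left(37 + 3 O\right) = 35 + 3 O$)
$\frac{1}{z{\left(r{\left(6,-16 \right)},96 \right)} + 5127} = \frac{1}{\left(35 + 3 \cdot 96\right) + 5127} = \frac{1}{\left(35 + 288\right) + 5127} = \frac{1}{323 + 5127} = \frac{1}{5450}$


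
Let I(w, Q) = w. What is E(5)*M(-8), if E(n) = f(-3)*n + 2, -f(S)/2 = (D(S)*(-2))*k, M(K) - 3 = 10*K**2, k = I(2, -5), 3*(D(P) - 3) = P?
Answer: 52726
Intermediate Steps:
D(P) = 3 + P/3
k = 2
M(K) = 3 + 10*K**2
f(S) = 24 + 8*S/3 (f(S) = -2*(3 + S/3)*(-2)*2 = -2*(-6 - 2*S/3)*2 = -2*(-12 - 4*S/3) = 24 + 8*S/3)
E(n) = 2 + 16*n (E(n) = (24 + (8/3)*(-3))*n + 2 = (24 - 8)*n + 2 = 16*n + 2 = 2 + 16*n)
E(5)*M(-8) = (2 + 16*5)*(3 + 10*(-8)**2) = (2 + 80)*(3 + 10*64) = 82*(3 + 640) = 82*643 = 52726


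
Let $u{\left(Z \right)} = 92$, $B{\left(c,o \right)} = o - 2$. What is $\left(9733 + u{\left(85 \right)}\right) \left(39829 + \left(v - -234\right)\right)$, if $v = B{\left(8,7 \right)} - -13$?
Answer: $393795825$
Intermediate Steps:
$B{\left(c,o \right)} = -2 + o$ ($B{\left(c,o \right)} = o - 2 = -2 + o$)
$v = 18$ ($v = \left(-2 + 7\right) - -13 = 5 + 13 = 18$)
$\left(9733 + u{\left(85 \right)}\right) \left(39829 + \left(v - -234\right)\right) = \left(9733 + 92\right) \left(39829 + \left(18 - -234\right)\right) = 9825 \left(39829 + \left(18 + 234\right)\right) = 9825 \left(39829 + 252\right) = 9825 \cdot 40081 = 393795825$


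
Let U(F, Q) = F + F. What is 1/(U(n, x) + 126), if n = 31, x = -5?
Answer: 1/188 ≈ 0.0053191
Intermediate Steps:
U(F, Q) = 2*F
1/(U(n, x) + 126) = 1/(2*31 + 126) = 1/(62 + 126) = 1/188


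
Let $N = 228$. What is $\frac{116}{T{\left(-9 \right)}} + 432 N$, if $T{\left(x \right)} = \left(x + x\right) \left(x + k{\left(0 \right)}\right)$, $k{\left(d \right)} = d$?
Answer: $\frac{7978234}{81} \approx 98497.0$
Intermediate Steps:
$T{\left(x \right)} = 2 x^{2}$ ($T{\left(x \right)} = \left(x + x\right) \left(x + 0\right) = 2 x x = 2 x^{2}$)
$\frac{116}{T{\left(-9 \right)}} + 432 N = \frac{116}{2 \left(-9\right)^{2}} + 432 \cdot 228 = \frac{116}{2 \cdot 81} + 98496 = \frac{116}{162} + 98496 = 116 \cdot \frac{1}{162} + 98496 = \frac{58}{81} + 98496 = \frac{7978234}{81}$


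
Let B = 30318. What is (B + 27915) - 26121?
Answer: 32112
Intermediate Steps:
(B + 27915) - 26121 = (30318 + 27915) - 26121 = 58233 - 26121 = 32112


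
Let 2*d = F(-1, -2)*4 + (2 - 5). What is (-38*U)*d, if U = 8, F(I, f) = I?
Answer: 1064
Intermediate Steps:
d = -7/2 (d = (-1*4 + (2 - 5))/2 = (-4 - 3)/2 = (½)*(-7) = -7/2 ≈ -3.5000)
(-38*U)*d = -38*8*(-7/2) = -304*(-7/2) = 1064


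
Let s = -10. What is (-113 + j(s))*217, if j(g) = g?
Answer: -26691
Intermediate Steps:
(-113 + j(s))*217 = (-113 - 10)*217 = -123*217 = -26691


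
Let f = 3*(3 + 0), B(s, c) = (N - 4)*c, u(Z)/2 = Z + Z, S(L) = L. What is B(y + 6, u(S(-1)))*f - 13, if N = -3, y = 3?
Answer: 239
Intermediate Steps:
u(Z) = 4*Z (u(Z) = 2*(Z + Z) = 2*(2*Z) = 4*Z)
B(s, c) = -7*c (B(s, c) = (-3 - 4)*c = -7*c)
f = 9 (f = 3*3 = 9)
B(y + 6, u(S(-1)))*f - 13 = -28*(-1)*9 - 13 = -7*(-4)*9 - 13 = 28*9 - 13 = 252 - 13 = 239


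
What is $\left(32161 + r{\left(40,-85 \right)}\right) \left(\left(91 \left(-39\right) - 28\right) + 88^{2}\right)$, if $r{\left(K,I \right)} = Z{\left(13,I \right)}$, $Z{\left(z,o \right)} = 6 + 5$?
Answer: $134060724$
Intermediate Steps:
$Z{\left(z,o \right)} = 11$
$r{\left(K,I \right)} = 11$
$\left(32161 + r{\left(40,-85 \right)}\right) \left(\left(91 \left(-39\right) - 28\right) + 88^{2}\right) = \left(32161 + 11\right) \left(\left(91 \left(-39\right) - 28\right) + 88^{2}\right) = 32172 \left(\left(-3549 - 28\right) + 7744\right) = 32172 \left(-3577 + 7744\right) = 32172 \cdot 4167 = 134060724$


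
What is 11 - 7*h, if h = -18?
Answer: 137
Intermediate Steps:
11 - 7*h = 11 - 7*(-18) = 11 + 126 = 137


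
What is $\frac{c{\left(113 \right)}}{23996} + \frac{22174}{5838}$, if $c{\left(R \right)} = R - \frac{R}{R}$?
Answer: $\frac{9513235}{2501583} \approx 3.8029$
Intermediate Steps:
$c{\left(R \right)} = -1 + R$ ($c{\left(R \right)} = R - 1 = -1 + R$)
$\frac{c{\left(113 \right)}}{23996} + \frac{22174}{5838} = \frac{-1 + 113}{23996} + \frac{22174}{5838} = 112 \cdot \frac{1}{23996} + 22174 \cdot \frac{1}{5838} = \frac{4}{857} + \frac{11087}{2919} = \frac{9513235}{2501583}$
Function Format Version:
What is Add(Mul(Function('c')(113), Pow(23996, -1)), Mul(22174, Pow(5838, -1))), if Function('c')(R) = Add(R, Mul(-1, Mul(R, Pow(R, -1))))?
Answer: Rational(9513235, 2501583) ≈ 3.8029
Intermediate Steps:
Function('c')(R) = Add(-1, R) (Function('c')(R) = Add(R, Mul(-1, 1)) = Add(R, -1) = Add(-1, R))
Add(Mul(Function('c')(113), Pow(23996, -1)), Mul(22174, Pow(5838, -1))) = Add(Mul(Add(-1, 113), Pow(23996, -1)), Mul(22174, Pow(5838, -1))) = Add(Mul(112, Rational(1, 23996)), Mul(22174, Rational(1, 5838))) = Add(Rational(4, 857), Rational(11087, 2919)) = Rational(9513235, 2501583)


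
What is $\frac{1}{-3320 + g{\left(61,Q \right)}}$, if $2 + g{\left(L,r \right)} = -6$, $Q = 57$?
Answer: $- \frac{1}{3328} \approx -0.00030048$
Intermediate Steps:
$g{\left(L,r \right)} = -8$ ($g{\left(L,r \right)} = -2 - 6 = -8$)
$\frac{1}{-3320 + g{\left(61,Q \right)}} = \frac{1}{-3320 - 8} = \frac{1}{-3328} = - \frac{1}{3328}$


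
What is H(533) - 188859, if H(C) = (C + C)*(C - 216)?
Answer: 149063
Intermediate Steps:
H(C) = 2*C*(-216 + C) (H(C) = (2*C)*(-216 + C) = 2*C*(-216 + C))
H(533) - 188859 = 2*533*(-216 + 533) - 188859 = 2*533*317 - 188859 = 337922 - 188859 = 149063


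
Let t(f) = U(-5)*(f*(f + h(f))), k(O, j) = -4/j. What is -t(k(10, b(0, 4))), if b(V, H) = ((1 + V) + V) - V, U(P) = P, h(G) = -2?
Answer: 120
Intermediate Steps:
b(V, H) = 1 + V (b(V, H) = (1 + 2*V) - V = 1 + V)
t(f) = -5*f*(-2 + f) (t(f) = -5*f*(f - 2) = -5*f*(-2 + f))
-t(k(10, b(0, 4))) = -5*(-4/(1 + 0))*(2 - (-4)/(1 + 0)) = -5*(-4/1)*(2 - (-4)/1) = -5*(-4*1)*(2 - (-4)) = -5*(-4)*(2 - 1*(-4)) = -5*(-4)*(2 + 4) = -5*(-4)*6 = -1*(-120) = 120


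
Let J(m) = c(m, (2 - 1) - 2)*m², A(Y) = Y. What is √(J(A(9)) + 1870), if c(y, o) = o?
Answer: √1789 ≈ 42.297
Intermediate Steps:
J(m) = -m² (J(m) = ((2 - 1) - 2)*m² = (1 - 2)*m² = -m²)
√(J(A(9)) + 1870) = √(-1*9² + 1870) = √(-1*81 + 1870) = √(-81 + 1870) = √1789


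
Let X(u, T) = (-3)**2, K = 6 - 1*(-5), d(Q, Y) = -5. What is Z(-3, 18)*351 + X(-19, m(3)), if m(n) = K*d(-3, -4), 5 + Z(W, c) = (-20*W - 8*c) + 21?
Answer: -23859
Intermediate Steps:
Z(W, c) = 16 - 20*W - 8*c (Z(W, c) = -5 + ((-20*W - 8*c) + 21) = -5 + (21 - 20*W - 8*c) = 16 - 20*W - 8*c)
K = 11 (K = 6 + 5 = 11)
m(n) = -55 (m(n) = 11*(-5) = -55)
X(u, T) = 9
Z(-3, 18)*351 + X(-19, m(3)) = (16 - 20*(-3) - 8*18)*351 + 9 = (16 + 60 - 144)*351 + 9 = -68*351 + 9 = -23868 + 9 = -23859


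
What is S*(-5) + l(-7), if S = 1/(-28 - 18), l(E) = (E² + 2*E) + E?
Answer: 1293/46 ≈ 28.109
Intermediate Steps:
l(E) = E² + 3*E
S = -1/46 (S = 1/(-46) = -1/46 ≈ -0.021739)
S*(-5) + l(-7) = -1/46*(-5) - 7*(3 - 7) = 5/46 - 7*(-4) = 5/46 + 28 = 1293/46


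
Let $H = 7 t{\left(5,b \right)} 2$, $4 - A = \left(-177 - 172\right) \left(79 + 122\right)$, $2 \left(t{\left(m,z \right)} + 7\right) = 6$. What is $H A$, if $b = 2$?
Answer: $-3928568$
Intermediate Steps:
$t{\left(m,z \right)} = -4$ ($t{\left(m,z \right)} = -7 + \frac{1}{2} \cdot 6 = -7 + 3 = -4$)
$A = 70153$ ($A = 4 - \left(-177 - 172\right) \left(79 + 122\right) = 4 - \left(-349\right) 201 = 4 - -70149 = 4 + 70149 = 70153$)
$H = -56$ ($H = 7 \left(-4\right) 2 = \left(-28\right) 2 = -56$)
$H A = \left(-56\right) 70153 = -3928568$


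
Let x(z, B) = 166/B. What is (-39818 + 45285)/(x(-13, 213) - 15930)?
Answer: -1164471/3392924 ≈ -0.34321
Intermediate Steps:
(-39818 + 45285)/(x(-13, 213) - 15930) = (-39818 + 45285)/(166/213 - 15930) = 5467/(166*(1/213) - 15930) = 5467/(166/213 - 15930) = 5467/(-3392924/213) = 5467*(-213/3392924) = -1164471/3392924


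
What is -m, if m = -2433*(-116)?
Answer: -282228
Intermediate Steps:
m = 282228
-m = -1*282228 = -282228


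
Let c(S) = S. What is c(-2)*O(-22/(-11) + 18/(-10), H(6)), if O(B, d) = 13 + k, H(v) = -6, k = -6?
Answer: -14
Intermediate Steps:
O(B, d) = 7 (O(B, d) = 13 - 6 = 7)
c(-2)*O(-22/(-11) + 18/(-10), H(6)) = -2*7 = -14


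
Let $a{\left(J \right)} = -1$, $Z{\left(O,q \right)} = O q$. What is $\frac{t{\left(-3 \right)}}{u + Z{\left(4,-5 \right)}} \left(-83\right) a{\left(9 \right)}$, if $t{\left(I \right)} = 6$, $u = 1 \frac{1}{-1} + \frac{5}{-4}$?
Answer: $- \frac{1992}{89} \approx -22.382$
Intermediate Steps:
$u = - \frac{9}{4}$ ($u = 1 \left(-1\right) + 5 \left(- \frac{1}{4}\right) = -1 - \frac{5}{4} = - \frac{9}{4} \approx -2.25$)
$\frac{t{\left(-3 \right)}}{u + Z{\left(4,-5 \right)}} \left(-83\right) a{\left(9 \right)} = \frac{1}{- \frac{9}{4} + 4 \left(-5\right)} 6 \left(-83\right) \left(-1\right) = \frac{1}{- \frac{9}{4} - 20} \cdot 6 \left(-83\right) \left(-1\right) = \frac{1}{- \frac{89}{4}} \cdot 6 \left(-83\right) \left(-1\right) = \left(- \frac{4}{89}\right) 6 \left(-83\right) \left(-1\right) = \left(- \frac{24}{89}\right) \left(-83\right) \left(-1\right) = \frac{1992}{89} \left(-1\right) = - \frac{1992}{89}$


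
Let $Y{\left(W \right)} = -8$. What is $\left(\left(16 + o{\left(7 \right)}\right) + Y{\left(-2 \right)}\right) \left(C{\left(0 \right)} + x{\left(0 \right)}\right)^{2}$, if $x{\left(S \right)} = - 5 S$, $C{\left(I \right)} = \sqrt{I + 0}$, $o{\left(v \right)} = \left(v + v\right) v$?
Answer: $0$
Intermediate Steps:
$o{\left(v \right)} = 2 v^{2}$ ($o{\left(v \right)} = 2 v v = 2 v^{2}$)
$C{\left(I \right)} = \sqrt{I}$
$\left(\left(16 + o{\left(7 \right)}\right) + Y{\left(-2 \right)}\right) \left(C{\left(0 \right)} + x{\left(0 \right)}\right)^{2} = \left(\left(16 + 2 \cdot 7^{2}\right) - 8\right) \left(\sqrt{0} - 0\right)^{2} = \left(\left(16 + 2 \cdot 49\right) - 8\right) \left(0 + 0\right)^{2} = \left(\left(16 + 98\right) - 8\right) 0^{2} = \left(114 - 8\right) 0 = 106 \cdot 0 = 0$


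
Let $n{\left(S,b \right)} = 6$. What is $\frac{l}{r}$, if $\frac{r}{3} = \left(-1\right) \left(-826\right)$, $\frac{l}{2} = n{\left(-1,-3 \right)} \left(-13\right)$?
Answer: $- \frac{26}{413} \approx -0.062954$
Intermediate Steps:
$l = -156$ ($l = 2 \cdot 6 \left(-13\right) = 2 \left(-78\right) = -156$)
$r = 2478$ ($r = 3 \left(\left(-1\right) \left(-826\right)\right) = 3 \cdot 826 = 2478$)
$\frac{l}{r} = - \frac{156}{2478} = \left(-156\right) \frac{1}{2478} = - \frac{26}{413}$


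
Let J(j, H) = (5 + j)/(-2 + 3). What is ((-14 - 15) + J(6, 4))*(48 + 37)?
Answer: -1530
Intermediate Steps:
J(j, H) = 5 + j (J(j, H) = (5 + j)/1 = (5 + j)*1 = 5 + j)
((-14 - 15) + J(6, 4))*(48 + 37) = ((-14 - 15) + (5 + 6))*(48 + 37) = (-29 + 11)*85 = -18*85 = -1530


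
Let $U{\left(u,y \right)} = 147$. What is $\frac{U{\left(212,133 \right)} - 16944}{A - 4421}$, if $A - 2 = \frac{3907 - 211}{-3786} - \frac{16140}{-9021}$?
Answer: $\frac{10623637783}{2794381085} \approx 3.8018$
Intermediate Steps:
$A = \frac{5337302}{1897417}$ ($A = 2 + \left(\frac{3907 - 211}{-3786} - \frac{16140}{-9021}\right) = 2 + \left(\left(3907 - 211\right) \left(- \frac{1}{3786}\right) - - \frac{5380}{3007}\right) = 2 + \left(3696 \left(- \frac{1}{3786}\right) + \frac{5380}{3007}\right) = 2 + \left(- \frac{616}{631} + \frac{5380}{3007}\right) = 2 + \frac{1542468}{1897417} = \frac{5337302}{1897417} \approx 2.8129$)
$\frac{U{\left(212,133 \right)} - 16944}{A - 4421} = \frac{147 - 16944}{\frac{5337302}{1897417} - 4421} = - \frac{16797}{- \frac{8383143255}{1897417}} = \left(-16797\right) \left(- \frac{1897417}{8383143255}\right) = \frac{10623637783}{2794381085}$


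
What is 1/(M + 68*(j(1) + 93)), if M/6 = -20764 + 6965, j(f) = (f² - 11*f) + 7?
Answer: -1/76674 ≈ -1.3042e-5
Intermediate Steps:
j(f) = 7 + f² - 11*f
M = -82794 (M = 6*(-20764 + 6965) = 6*(-13799) = -82794)
1/(M + 68*(j(1) + 93)) = 1/(-82794 + 68*((7 + 1² - 11*1) + 93)) = 1/(-82794 + 68*((7 + 1 - 11) + 93)) = 1/(-82794 + 68*(-3 + 93)) = 1/(-82794 + 68*90) = 1/(-82794 + 6120) = 1/(-76674) = -1/76674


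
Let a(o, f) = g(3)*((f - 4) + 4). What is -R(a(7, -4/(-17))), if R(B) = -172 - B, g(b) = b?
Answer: 2936/17 ≈ 172.71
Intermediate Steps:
a(o, f) = 3*f (a(o, f) = 3*((f - 4) + 4) = 3*((-4 + f) + 4) = 3*f)
-R(a(7, -4/(-17))) = -(-172 - 3*(-4/(-17))) = -(-172 - 3*(-4*(-1/17))) = -(-172 - 3*4/17) = -(-172 - 1*12/17) = -(-172 - 12/17) = -1*(-2936/17) = 2936/17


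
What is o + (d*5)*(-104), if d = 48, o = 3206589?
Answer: 3181629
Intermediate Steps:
o + (d*5)*(-104) = 3206589 + (48*5)*(-104) = 3206589 + 240*(-104) = 3206589 - 24960 = 3181629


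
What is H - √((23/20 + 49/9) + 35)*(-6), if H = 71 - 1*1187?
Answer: -1116 + √37435/5 ≈ -1077.3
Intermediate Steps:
H = -1116 (H = 71 - 1187 = -1116)
H - √((23/20 + 49/9) + 35)*(-6) = -1116 - √((23/20 + 49/9) + 35)*(-6) = -1116 - √(1187/180 + 35)*(-6) = -1116 - √(7487/180)*(-6) = -1116 - √37435/30*(-6) = -1116 - (-1)*√37435/5 = -1116 + √37435/5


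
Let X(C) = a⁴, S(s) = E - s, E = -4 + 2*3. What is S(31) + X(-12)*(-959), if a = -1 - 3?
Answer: -245533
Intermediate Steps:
a = -4
E = 2 (E = -4 + 6 = 2)
S(s) = 2 - s
X(C) = 256 (X(C) = (-4)⁴ = 256)
S(31) + X(-12)*(-959) = (2 - 1*31) + 256*(-959) = (2 - 31) - 245504 = -29 - 245504 = -245533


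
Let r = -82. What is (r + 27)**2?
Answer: 3025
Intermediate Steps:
(r + 27)**2 = (-82 + 27)**2 = (-55)**2 = 3025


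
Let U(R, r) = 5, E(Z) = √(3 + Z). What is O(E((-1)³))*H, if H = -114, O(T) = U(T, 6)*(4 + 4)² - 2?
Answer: -36252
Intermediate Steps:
O(T) = 318 (O(T) = 5*(4 + 4)² - 2 = 5*8² - 2 = 5*64 - 2 = 320 - 2 = 318)
O(E((-1)³))*H = 318*(-114) = -36252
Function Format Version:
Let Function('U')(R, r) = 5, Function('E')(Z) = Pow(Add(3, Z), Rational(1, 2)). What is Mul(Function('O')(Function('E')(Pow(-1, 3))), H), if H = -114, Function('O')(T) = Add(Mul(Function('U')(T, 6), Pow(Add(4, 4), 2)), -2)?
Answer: -36252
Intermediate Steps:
Function('O')(T) = 318 (Function('O')(T) = Add(Mul(5, Pow(Add(4, 4), 2)), -2) = Add(Mul(5, Pow(8, 2)), -2) = Add(Mul(5, 64), -2) = Add(320, -2) = 318)
Mul(Function('O')(Function('E')(Pow(-1, 3))), H) = Mul(318, -114) = -36252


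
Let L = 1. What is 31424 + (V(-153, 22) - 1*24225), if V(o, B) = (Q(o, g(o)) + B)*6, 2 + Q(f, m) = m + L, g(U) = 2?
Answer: 7337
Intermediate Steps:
Q(f, m) = -1 + m (Q(f, m) = -2 + (m + 1) = -2 + (1 + m) = -1 + m)
V(o, B) = 6 + 6*B (V(o, B) = ((-1 + 2) + B)*6 = (1 + B)*6 = 6 + 6*B)
31424 + (V(-153, 22) - 1*24225) = 31424 + ((6 + 6*22) - 1*24225) = 31424 + ((6 + 132) - 24225) = 31424 + (138 - 24225) = 31424 - 24087 = 7337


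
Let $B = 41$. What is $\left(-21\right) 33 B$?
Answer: $-28413$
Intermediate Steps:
$\left(-21\right) 33 B = \left(-21\right) 33 \cdot 41 = \left(-693\right) 41 = -28413$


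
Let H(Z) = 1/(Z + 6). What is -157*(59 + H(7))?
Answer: -120576/13 ≈ -9275.1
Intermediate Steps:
H(Z) = 1/(6 + Z)
-157*(59 + H(7)) = -157*(59 + 1/(6 + 7)) = -157*(59 + 1/13) = -157*768/13 = -120576/13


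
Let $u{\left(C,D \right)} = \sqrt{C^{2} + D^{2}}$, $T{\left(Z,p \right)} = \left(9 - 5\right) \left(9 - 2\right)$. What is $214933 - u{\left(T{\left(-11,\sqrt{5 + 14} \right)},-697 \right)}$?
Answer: $214933 - \sqrt{486593} \approx 2.1424 \cdot 10^{5}$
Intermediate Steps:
$T{\left(Z,p \right)} = 28$ ($T{\left(Z,p \right)} = 4 \cdot 7 = 28$)
$214933 - u{\left(T{\left(-11,\sqrt{5 + 14} \right)},-697 \right)} = 214933 - \sqrt{28^{2} + \left(-697\right)^{2}} = 214933 - \sqrt{784 + 485809} = 214933 - \sqrt{486593}$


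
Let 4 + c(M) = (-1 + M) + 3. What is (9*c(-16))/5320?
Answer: -81/2660 ≈ -0.030451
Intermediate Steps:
c(M) = -2 + M (c(M) = -4 + ((-1 + M) + 3) = -4 + (2 + M) = -2 + M)
(9*c(-16))/5320 = (9*(-2 - 16))/5320 = (9*(-18))*(1/5320) = -162*1/5320 = -81/2660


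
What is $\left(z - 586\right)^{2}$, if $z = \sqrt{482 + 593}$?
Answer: $344471 - 5860 \sqrt{43} \approx 3.0604 \cdot 10^{5}$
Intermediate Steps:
$z = 5 \sqrt{43}$ ($z = \sqrt{1075} = 5 \sqrt{43} \approx 32.787$)
$\left(z - 586\right)^{2} = \left(5 \sqrt{43} - 586\right)^{2} = \left(-586 + 5 \sqrt{43}\right)^{2}$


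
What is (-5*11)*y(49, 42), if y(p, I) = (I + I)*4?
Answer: -18480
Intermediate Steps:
y(p, I) = 8*I (y(p, I) = (2*I)*4 = 8*I)
(-5*11)*y(49, 42) = (-5*11)*(8*42) = -55*336 = -18480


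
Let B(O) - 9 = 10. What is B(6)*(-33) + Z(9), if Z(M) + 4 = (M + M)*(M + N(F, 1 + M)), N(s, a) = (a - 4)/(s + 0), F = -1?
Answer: -577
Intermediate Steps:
B(O) = 19 (B(O) = 9 + 10 = 19)
N(s, a) = (-4 + a)/s
Z(M) = -4 + 6*M (Z(M) = -4 + (M + M)*(M + (-4 + (1 + M))/(-1)) = -4 + (2*M)*(M - (-3 + M)) = -4 + (2*M)*(M + (3 - M)) = -4 + (2*M)*3 = -4 + 6*M)
B(6)*(-33) + Z(9) = 19*(-33) + (-4 + 6*9) = -627 + (-4 + 54) = -627 + 50 = -577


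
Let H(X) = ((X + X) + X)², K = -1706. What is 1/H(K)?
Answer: 1/26193924 ≈ 3.8177e-8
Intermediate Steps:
H(X) = 9*X² (H(X) = (2*X + X)² = (3*X)² = 9*X²)
1/H(K) = 1/(9*(-1706)²) = 1/(9*2910436) = 1/26193924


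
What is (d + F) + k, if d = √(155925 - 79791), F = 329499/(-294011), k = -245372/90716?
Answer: -25508224594/6667875469 + √76134 ≈ 272.10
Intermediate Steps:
k = -61343/22679 (k = -245372*1/90716 = -61343/22679 ≈ -2.7048)
F = -329499/294011 (F = 329499*(-1/294011) = -329499/294011 ≈ -1.1207)
d = √76134 ≈ 275.92
(d + F) + k = (√76134 - 329499/294011) - 61343/22679 = (-329499/294011 + √76134) - 61343/22679 = -25508224594/6667875469 + √76134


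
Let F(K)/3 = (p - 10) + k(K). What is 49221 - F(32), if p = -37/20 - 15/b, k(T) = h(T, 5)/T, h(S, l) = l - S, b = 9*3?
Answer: 23645159/480 ≈ 49261.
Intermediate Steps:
b = 27
k(T) = (5 - T)/T
p = -433/180 (p = -37/20 - 15/27 = -37*1/20 - 15*1/27 = -37/20 - 5/9 = -433/180 ≈ -2.4056)
F(K) = -2233/60 + 3*(5 - K)/K (F(K) = 3*((-433/180 - 10) + (5 - K)/K) = 3*(-2233/180 + (5 - K)/K) = -2233/60 + 3*(5 - K)/K)
49221 - F(32) = 49221 - (-2413/60 + 15/32) = 49221 - 1*(-19079/480) = 49221 + 19079/480 = 23645159/480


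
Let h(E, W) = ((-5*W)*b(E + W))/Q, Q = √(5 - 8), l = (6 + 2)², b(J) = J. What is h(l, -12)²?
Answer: -3244800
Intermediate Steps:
l = 64 (l = 8² = 64)
Q = I*√3 (Q = √(-3) = I*√3 ≈ 1.732*I)
h(E, W) = 5*I*W*√3*(E + W)/3 (h(E, W) = ((-5*W)*(E + W))/((I*√3)) = (-5*W*(E + W))*(-I*√3/3) = 5*I*W*√3*(E + W)/3)
h(l, -12)² = ((5/3)*I*(-12)*√3*(64 - 12))² = ((5/3)*I*(-12)*√3*52)² = (-1040*I*√3)² = -3244800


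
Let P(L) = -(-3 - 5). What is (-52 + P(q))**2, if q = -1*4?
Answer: 1936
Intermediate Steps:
q = -4
P(L) = 8 (P(L) = -1*(-8) = 8)
(-52 + P(q))**2 = (-52 + 8)**2 = (-44)**2 = 1936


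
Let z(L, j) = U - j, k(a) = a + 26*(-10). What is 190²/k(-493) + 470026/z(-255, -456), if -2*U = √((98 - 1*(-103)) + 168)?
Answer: 68394990308/69558375 + 940052*√41/277125 ≈ 1005.0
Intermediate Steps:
k(a) = -260 + a (k(a) = a - 260 = -260 + a)
U = -3*√41/2 (U = -√((98 - 1*(-103)) + 168)/2 = -√((98 + 103) + 168)/2 = -√(201 + 168)/2 = -3*√41/2 ≈ -9.6047)
z(L, j) = -j - 3*√41/2 (z(L, j) = -3*√41/2 - j = -j - 3*√41/2)
190²/k(-493) + 470026/z(-255, -456) = 190²/(-260 - 493) + 470026/(-1*(-456) - 3*√41/2) = 36100/(-753) + 470026/(456 - 3*√41/2) = 36100*(-1/753) + 470026/(456 - 3*√41/2) = -36100/753 + 470026/(456 - 3*√41/2)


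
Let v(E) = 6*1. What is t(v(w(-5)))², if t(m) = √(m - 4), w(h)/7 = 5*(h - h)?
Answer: 2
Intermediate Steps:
w(h) = 0 (w(h) = 7*(5*(h - h)) = 7*(5*0) = 7*0 = 0)
v(E) = 6
t(m) = √(-4 + m)
t(v(w(-5)))² = (√(-4 + 6))² = (√2)² = 2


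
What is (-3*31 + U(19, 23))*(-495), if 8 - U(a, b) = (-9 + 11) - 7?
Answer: 39600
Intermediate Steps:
U(a, b) = 13 (U(a, b) = 8 - ((-9 + 11) - 7) = 8 - (2 - 7) = 8 - 1*(-5) = 8 + 5 = 13)
(-3*31 + U(19, 23))*(-495) = (-3*31 + 13)*(-495) = (-93 + 13)*(-495) = -80*(-495) = 39600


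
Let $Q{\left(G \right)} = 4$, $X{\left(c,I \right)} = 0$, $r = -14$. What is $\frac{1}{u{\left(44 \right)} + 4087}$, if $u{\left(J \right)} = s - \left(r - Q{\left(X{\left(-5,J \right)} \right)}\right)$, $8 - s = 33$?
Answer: $\frac{1}{4080} \approx 0.0002451$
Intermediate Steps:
$s = -25$ ($s = 8 - 33 = -25$)
$u{\left(J \right)} = -7$ ($u{\left(J \right)} = -25 + \left(4 - -14\right) = -25 + \left(4 + 14\right) = -25 + 18 = -7$)
$\frac{1}{u{\left(44 \right)} + 4087} = \frac{1}{-7 + 4087} = \frac{1}{4080}$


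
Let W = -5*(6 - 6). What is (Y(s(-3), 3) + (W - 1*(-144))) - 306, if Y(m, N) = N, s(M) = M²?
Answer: -159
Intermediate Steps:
W = 0 (W = -5*0 = 0)
(Y(s(-3), 3) + (W - 1*(-144))) - 306 = (3 + (0 - 1*(-144))) - 306 = (3 + (0 + 144)) - 306 = (3 + 144) - 306 = 147 - 306 = -159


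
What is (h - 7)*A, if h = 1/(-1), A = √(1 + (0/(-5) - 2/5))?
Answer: -8*√15/5 ≈ -6.1968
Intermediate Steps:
A = √15/5 (A = √(1 + (0*(-⅕) - 2*⅕)) = √(1 + (0 - ⅖)) = √(1 - ⅖) = √(⅗) = √15/5 ≈ 0.77460)
h = -1
(h - 7)*A = (-1 - 7)*(√15/5) = -8*√15/5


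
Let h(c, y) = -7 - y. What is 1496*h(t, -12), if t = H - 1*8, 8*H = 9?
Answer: 7480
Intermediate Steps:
H = 9/8 (H = (⅛)*9 = 9/8 ≈ 1.1250)
t = -55/8 (t = 9/8 - 1*8 = 9/8 - 8 = -55/8 ≈ -6.8750)
1496*h(t, -12) = 1496*(-7 - 1*(-12)) = 1496*(-7 + 12) = 1496*5 = 7480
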